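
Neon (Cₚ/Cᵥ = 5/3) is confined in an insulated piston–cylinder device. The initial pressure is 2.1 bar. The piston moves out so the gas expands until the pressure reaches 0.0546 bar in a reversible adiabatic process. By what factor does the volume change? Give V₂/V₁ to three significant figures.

From PV^γ = const, V₂/V₁ = (P₁/P₂)^(1/γ).
V₂/V₁ = (2.1/0.0546)^(3/5) = 8.933.

V₂/V₁ ≈ 8.93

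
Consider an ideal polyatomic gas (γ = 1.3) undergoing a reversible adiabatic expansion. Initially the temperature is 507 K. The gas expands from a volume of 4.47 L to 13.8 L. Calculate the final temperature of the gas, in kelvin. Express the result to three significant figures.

For a reversible adiabat TV^(γ−1) is constant, so T₂ = T₁ (V₁/V₂)^(γ−1).
T₂ = 507 × (4.47/13.8)^(0.3) = 361.5 K.

T₂ ≈ 362 K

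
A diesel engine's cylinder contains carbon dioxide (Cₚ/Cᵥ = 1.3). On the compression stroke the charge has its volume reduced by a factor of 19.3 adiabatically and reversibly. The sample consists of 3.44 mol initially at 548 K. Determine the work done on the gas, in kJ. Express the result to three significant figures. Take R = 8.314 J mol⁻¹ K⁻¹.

Adiabatic: T₁V₁^(γ−1) = T₂V₂^(γ−1) ⇒ T₂ = T₁ (V₁/V₂)^(γ−1).
T₂ = 548 × 19.3^(0.3) = 1332 K.
Q = 0, so ΔU = W_on_gas = nCᵥΔT with Cᵥ = R/(γ−1) = 27.71 J/(mol·K).
ΔU = 3.44 × 27.71 × (1332 − 548) = 74730 J.

W ≈ 74.7 kJ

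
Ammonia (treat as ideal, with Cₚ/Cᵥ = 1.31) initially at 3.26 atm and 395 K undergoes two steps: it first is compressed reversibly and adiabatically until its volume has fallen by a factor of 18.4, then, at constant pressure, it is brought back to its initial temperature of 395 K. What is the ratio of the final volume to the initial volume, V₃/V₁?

V₃/V₁ ≈ 0.0220

Adiabatic step: V₂/V₁ = 0.05435; T₂ = T₁·18.4^(0.31) = 974.3 K.
Isobaric step: V₃/V₂ = T₃/T₂ = 395/974.3.
V₃/V₁ = (V₂/V₁)(V₃/V₂) = 0.05435 × (395/974.3) = 0.02203.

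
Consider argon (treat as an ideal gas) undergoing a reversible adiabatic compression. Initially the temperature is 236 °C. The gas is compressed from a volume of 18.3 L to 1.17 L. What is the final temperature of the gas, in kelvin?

Adiabatic: T₁V₁^(γ−1) = T₂V₂^(γ−1) ⇒ T₂ = T₁ (V₁/V₂)^(γ−1).
For a monatomic ideal gas γ = 5/3, so γ−1 = 2/3.
T₁ = 236 °C = 509.1 K.
T₂ = 509.1 × (18.3/1.17)^(2/3) = 3184 K.

T₂ ≈ 3180 K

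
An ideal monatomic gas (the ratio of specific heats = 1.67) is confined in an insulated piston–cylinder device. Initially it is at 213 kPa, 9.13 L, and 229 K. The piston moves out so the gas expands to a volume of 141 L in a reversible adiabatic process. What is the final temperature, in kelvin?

T₂ ≈ 36.6 K

For a reversible adiabat TV^(γ−1) is constant, so T₂ = T₁ (V₁/V₂)^(γ−1).
T₂ = 229 × (9.13/141)^(0.67) = 36.59 K.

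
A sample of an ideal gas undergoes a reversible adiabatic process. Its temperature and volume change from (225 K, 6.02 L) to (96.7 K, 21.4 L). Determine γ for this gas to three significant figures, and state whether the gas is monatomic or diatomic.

γ ≈ 1.67; monatomic

TV^(γ−1) = const ⇒ γ − 1 = ln(T₂/T₁) / ln(V₁/V₂).
γ = 1 + ln(96.7/225) / ln(6.02/21.4) = 1.666.
γ ≈ 1.67 is close to 5/3, so the gas is monatomic.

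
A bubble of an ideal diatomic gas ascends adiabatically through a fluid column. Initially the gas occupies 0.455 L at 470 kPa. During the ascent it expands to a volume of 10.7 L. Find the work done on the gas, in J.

γ = 7/5 for a diatomic ideal gas.
P₂ = P₁(V₁/V₂)^γ = 470×(0.455/10.7)^(7/5) = 5.652 kPa.
For a reversible adiabat, W_by_gas = (P₁V₁ − P₂V₂)/(γ−1).
W_by = (470000×0.000455 − 5652×0.0107) / (2/5) = 383.4 J.
W_on_gas = −W_by = -383.4 J.

W ≈ -383 J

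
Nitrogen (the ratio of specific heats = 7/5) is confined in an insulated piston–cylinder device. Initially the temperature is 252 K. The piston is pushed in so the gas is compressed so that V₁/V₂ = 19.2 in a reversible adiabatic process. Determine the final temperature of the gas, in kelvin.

For a reversible adiabat TV^(γ−1) is constant, so T₂ = T₁ (V₁/V₂)^(γ−1).
T₂ = 252 × 19.2^(2/5) = 821.7 K.

T₂ ≈ 822 K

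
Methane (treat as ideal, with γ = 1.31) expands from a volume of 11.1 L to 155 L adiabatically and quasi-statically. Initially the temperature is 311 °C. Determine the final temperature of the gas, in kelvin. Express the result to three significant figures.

T₂ ≈ 258 K

Adiabatic: T₁V₁^(γ−1) = T₂V₂^(γ−1) ⇒ T₂ = T₁ (V₁/V₂)^(γ−1).
T₁ = 311 °C = 584.1 K.
T₂ = 584.1 × (11.1/155)^(0.31) = 258 K.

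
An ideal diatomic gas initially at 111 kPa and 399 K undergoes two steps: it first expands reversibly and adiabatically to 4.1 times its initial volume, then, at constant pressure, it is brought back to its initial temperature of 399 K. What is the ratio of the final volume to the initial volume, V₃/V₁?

For a diatomic ideal gas γ = 7/5.
Adiabatic step: V₂/V₁ = 4.1; T₂ = T₁·(1/4.1)^(2/5) = 226.9 K.
Isobaric step: V₃/V₂ = T₃/T₂ = 399/226.9.
V₃/V₁ = (V₂/V₁)(V₃/V₂) = 4.1 × (399/226.9) = 7.209.

V₃/V₁ ≈ 7.21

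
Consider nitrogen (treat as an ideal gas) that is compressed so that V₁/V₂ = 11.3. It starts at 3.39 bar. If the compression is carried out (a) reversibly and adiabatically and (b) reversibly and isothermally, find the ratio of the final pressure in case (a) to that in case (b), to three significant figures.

For a diatomic ideal gas γ = 7/5.
Isothermal: P_b = P₁(V₁/V₂) = 3.39×11.3.
Adiabatic: P_a = P₁(V₁/V₂)^γ = 3.39×11.3^(7/5).
P_a/P_b = (V₁/V₂)^(γ−1) = 11.3^(2/5) = 2.638.

P_adiabatic / P_isothermal ≈ 2.64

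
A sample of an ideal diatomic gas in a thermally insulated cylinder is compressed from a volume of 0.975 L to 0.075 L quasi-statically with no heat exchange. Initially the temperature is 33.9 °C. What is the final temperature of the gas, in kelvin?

For a reversible adiabat TV^(γ−1) is constant, so T₂ = T₁ (V₁/V₂)^(γ−1).
For a diatomic ideal gas γ = 7/5, so γ−1 = 2/5.
T₁ = 33.9 °C = 307 K.
T₂ = 307 × (0.975/0.075)^(2/5) = 856.6 K.

T₂ ≈ 857 K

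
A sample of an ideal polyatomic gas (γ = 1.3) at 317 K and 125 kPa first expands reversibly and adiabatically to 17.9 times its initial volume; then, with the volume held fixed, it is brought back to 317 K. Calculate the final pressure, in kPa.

Adiabatic step (PV^γ = const): P₂ = 125×(1/17.9)^(1.3) = 2.939 kPa; T₂ = 317×(1/17.9)^(0.3) = 133.4 K.
Isochoric: P₃ = P₂(T₃/T₂) = 2.939 × (317/133.4) = 6.983 kPa.

P₃ ≈ 6.98 kPa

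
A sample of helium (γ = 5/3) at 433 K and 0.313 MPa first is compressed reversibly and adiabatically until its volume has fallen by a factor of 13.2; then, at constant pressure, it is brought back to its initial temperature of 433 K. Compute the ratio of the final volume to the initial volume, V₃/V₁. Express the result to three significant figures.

V₃/V₁ ≈ 0.0136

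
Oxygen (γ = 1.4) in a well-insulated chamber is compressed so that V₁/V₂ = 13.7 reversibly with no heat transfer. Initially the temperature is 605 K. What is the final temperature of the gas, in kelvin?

T₂ ≈ 1720 K

Adiabatic: T₁V₁^(γ−1) = T₂V₂^(γ−1) ⇒ T₂ = T₁ (V₁/V₂)^(γ−1).
T₂ = 605 × 13.7^(0.4) = 1724 K.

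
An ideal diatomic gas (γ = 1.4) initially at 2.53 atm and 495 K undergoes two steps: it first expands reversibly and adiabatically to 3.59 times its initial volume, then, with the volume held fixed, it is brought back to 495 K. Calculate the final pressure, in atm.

P₃ ≈ 0.705 atm

Adiabatic step (PV^γ = const): P₂ = 2.53×(1/3.59)^(1.4) = 0.4227 atm; T₂ = 495×(1/3.59)^(0.4) = 296.9 K.
Isochoric: P₃ = P₂(T₃/T₂) = 0.4227 × (495/296.9) = 0.7047 atm.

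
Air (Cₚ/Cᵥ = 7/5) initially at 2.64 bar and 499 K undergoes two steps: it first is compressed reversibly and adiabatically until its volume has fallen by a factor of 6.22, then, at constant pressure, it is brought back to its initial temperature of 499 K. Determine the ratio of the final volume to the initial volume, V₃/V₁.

Adiabatic step: V₂/V₁ = 0.1608; T₂ = T₁·6.22^(2/5) = 1037 K.
Isobaric step: V₃/V₂ = T₃/T₂ = 499/1037.
V₃/V₁ = (V₂/V₁)(V₃/V₂) = 0.1608 × (499/1037) = 0.07739.

V₃/V₁ ≈ 0.0774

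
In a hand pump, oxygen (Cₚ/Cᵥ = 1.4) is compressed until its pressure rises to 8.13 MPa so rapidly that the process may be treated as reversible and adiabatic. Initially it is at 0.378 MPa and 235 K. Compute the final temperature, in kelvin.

T₂ ≈ 565 K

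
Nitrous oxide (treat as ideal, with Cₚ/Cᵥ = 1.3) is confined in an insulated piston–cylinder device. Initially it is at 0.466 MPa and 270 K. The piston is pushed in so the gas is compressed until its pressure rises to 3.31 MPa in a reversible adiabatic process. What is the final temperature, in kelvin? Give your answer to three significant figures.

T₂ ≈ 424 K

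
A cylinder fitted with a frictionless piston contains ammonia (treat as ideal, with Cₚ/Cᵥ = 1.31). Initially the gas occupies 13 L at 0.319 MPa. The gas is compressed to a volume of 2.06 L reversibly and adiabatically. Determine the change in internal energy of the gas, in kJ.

P₂ = P₁(V₁/V₂)^γ = 0.319×(13/2.06)^(1.31) = 3.564 MPa.
For a reversible adiabat, W_by_gas = (P₁V₁ − P₂V₂)/(γ−1).
W_by = (319000×0.013 − 3.564×10^6×0.00206) / (0.31) = -10300 J.
Q = 0 ⇒ ΔU = −W_by = 10300 J.

ΔU ≈ 10.3 kJ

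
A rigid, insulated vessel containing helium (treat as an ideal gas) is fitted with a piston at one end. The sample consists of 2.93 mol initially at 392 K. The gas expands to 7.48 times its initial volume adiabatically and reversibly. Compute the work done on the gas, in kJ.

W ≈ -10.6 kJ

Adiabatic: T₁V₁^(γ−1) = T₂V₂^(γ−1) ⇒ T₂ = T₁ (V₁/V₂)^(γ−1).
γ = 5/3 for a monatomic ideal gas, so γ−1 = 2/3.
T₂ = 392 × (1/7.48)^(2/3) = 102.5 K.
Q = 0, so ΔU = W_on_gas = nCᵥΔT with Cᵥ = R/(γ−1) = 12.47 J/(mol·K).
ΔU = 2.93 × 12.47 × (102.5 − 392) = -10580 J.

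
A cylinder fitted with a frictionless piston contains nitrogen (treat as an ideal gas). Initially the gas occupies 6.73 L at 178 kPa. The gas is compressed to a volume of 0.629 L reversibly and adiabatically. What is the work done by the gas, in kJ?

W ≈ -4.73 kJ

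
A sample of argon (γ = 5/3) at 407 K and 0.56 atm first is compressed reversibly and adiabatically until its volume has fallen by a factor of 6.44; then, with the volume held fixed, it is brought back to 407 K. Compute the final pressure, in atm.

Adiabatic step (PV^γ = const): P₂ = 0.56×6.44^(5/3) = 12.48 atm; T₂ = 407×6.44^(2/3) = 1409 K.
Isochoric: P₃ = P₂(T₃/T₂) = 12.48 × (407/1409) = 3.606 atm.

P₃ ≈ 3.61 atm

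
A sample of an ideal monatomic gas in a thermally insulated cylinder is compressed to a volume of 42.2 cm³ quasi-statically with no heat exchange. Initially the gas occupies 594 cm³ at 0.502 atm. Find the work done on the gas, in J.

γ = 5/3 for a monatomic ideal gas.
P₂ = P₁(V₁/V₂)^γ = 0.502×(594/42.2)^(5/3) = 41.19 atm.
For a reversible adiabat, W_by_gas = (P₁V₁ − P₂V₂)/(γ−1).
W_by = (50870×0.000594 − 4.174×10^6×4.22×10^-5) / (2/3) = -218.9 J.
W_on_gas = −W_by = 218.9 J.

W ≈ 219 J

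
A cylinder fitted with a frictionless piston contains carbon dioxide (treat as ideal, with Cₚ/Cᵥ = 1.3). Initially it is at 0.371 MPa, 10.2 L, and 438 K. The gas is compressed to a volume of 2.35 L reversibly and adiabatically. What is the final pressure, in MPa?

P₂ ≈ 2.50 MPa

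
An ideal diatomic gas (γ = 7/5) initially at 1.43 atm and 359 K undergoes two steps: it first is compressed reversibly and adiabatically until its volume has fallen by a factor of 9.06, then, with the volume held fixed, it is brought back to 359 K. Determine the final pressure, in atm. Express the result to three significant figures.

P₃ ≈ 13.0 atm

Adiabatic step (PV^γ = const): P₂ = 1.43×9.06^(7/5) = 31.28 atm; T₂ = 359×9.06^(2/5) = 866.9 K.
Isochoric: P₃ = P₂(T₃/T₂) = 31.28 × (359/866.9) = 12.96 atm.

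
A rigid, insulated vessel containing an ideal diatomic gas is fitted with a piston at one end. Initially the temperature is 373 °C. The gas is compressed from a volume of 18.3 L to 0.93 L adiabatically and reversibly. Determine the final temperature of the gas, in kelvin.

T₂ ≈ 2130 K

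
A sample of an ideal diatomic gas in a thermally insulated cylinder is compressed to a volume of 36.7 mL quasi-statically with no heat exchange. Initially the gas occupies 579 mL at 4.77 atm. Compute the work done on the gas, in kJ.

W ≈ 1.41 kJ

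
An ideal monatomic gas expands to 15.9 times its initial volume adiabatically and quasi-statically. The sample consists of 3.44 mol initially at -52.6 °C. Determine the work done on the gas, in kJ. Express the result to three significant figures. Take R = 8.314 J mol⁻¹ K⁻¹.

For a reversible adiabat TV^(γ−1) is constant, so T₂ = T₁ (V₁/V₂)^(γ−1).
γ = 5/3 for a monatomic ideal gas, so γ−1 = 2/3.
T₁ = -52.6 °C = 220.5 K.
T₂ = 220.5 × (1/15.9)^(2/3) = 34.88 K.
Q = 0, so ΔU = W_on_gas = nCᵥΔT with Cᵥ = R/(γ−1) = 12.47 J/(mol·K).
ΔU = 3.44 × 12.47 × (34.88 − 220.5) = -7965 J.

W ≈ -7.97 kJ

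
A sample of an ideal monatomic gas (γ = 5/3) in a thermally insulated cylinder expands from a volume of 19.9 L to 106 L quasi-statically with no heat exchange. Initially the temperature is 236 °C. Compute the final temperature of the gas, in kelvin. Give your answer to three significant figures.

T₂ ≈ 167 K

For a reversible adiabat TV^(γ−1) is constant, so T₂ = T₁ (V₁/V₂)^(γ−1).
T₁ = 236 °C = 509.1 K.
T₂ = 509.1 × (19.9/106)^(2/3) = 166.9 K.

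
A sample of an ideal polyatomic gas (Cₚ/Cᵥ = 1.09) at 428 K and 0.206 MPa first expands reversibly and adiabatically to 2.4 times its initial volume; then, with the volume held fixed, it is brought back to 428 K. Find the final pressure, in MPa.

Adiabatic step (PV^γ = const): P₂ = 0.206×(1/2.4)^(1.09) = 0.07933 MPa; T₂ = 428×(1/2.4)^(0.09) = 395.6 K.
Isochoric: P₃ = P₂(T₃/T₂) = 0.07933 × (428/395.6) = 0.08583 MPa.

P₃ ≈ 0.0858 MPa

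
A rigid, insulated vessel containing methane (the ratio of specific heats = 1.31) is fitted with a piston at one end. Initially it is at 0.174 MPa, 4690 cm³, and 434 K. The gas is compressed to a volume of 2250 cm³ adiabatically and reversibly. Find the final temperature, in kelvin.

T₂ ≈ 545 K

Adiabatic: T₁V₁^(γ−1) = T₂V₂^(γ−1) ⇒ T₂ = T₁ (V₁/V₂)^(γ−1).
T₂ = 434 × (4690/2250)^(0.31) = 545 K.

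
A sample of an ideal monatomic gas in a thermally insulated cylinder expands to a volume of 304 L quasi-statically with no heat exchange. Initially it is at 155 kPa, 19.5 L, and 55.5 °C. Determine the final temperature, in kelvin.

T₂ ≈ 52.7 K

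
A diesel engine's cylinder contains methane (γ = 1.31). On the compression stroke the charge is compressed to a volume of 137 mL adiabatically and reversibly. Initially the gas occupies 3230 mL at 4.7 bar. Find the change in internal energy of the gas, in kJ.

P₂ = P₁(V₁/V₂)^γ = 4.7×(3230/137)^(1.31) = 295.2 bar.
For a reversible adiabat, W_by_gas = (P₁V₁ − P₂V₂)/(γ−1).
W_by = (470000×0.00323 − 2.952×10^7×0.000137) / (0.31) = -8147 J.
Q = 0 ⇒ ΔU = −W_by = 8147 J.

ΔU ≈ 8.15 kJ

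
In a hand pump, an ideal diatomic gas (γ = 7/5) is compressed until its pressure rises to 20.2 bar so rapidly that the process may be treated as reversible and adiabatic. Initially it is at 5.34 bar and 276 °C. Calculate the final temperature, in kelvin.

Adiabatic: T₂/T₁ = (P₂/P₁)^((γ−1)/γ).
T₁ = 276 °C = 549.1 K.
T₂ = 549.1 × (20.2/5.34)^(2/7) = 803.1 K.

T₂ ≈ 803 K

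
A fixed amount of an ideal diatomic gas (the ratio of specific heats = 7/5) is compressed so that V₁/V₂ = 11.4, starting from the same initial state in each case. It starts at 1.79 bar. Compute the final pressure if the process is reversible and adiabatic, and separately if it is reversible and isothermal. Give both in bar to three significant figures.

Isothermal: P₂ = P₁(V₁/V₂) = 1.79×11.4 = 20.41 bar.
Adiabatic: P₂ = P₁(V₁/V₂)^γ = 1.79×11.4^(7/5) = 54.02 bar.

adiabatic: 54.0 bar; isothermal: 20.4 bar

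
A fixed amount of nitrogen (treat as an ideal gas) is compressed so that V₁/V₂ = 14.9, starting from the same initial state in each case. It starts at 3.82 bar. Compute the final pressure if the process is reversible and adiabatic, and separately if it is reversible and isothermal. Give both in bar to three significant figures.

adiabatic: 168 bar; isothermal: 56.9 bar

For a diatomic ideal gas γ = 7/5.
Isothermal: P₂ = P₁(V₁/V₂) = 3.82×14.9 = 56.92 bar.
Adiabatic: P₂ = P₁(V₁/V₂)^γ = 3.82×14.9^(7/5) = 167.7 bar.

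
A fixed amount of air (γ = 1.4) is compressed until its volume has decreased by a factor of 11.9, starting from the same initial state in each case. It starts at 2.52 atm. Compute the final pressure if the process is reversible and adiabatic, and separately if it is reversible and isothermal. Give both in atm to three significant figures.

Isothermal: P₂ = P₁(V₁/V₂) = 2.52×11.9 = 29.99 atm.
Adiabatic: P₂ = P₁(V₁/V₂)^γ = 2.52×11.9^(1.4) = 80.75 atm.

adiabatic: 80.8 atm; isothermal: 30.0 atm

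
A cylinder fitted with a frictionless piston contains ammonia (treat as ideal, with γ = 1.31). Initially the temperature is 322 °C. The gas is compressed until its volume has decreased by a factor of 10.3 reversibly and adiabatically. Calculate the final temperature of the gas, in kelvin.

Adiabatic: T₁V₁^(γ−1) = T₂V₂^(γ−1) ⇒ T₂ = T₁ (V₁/V₂)^(γ−1).
T₁ = 322 °C = 595.1 K.
T₂ = 595.1 × 10.3^(0.31) = 1226 K.

T₂ ≈ 1230 K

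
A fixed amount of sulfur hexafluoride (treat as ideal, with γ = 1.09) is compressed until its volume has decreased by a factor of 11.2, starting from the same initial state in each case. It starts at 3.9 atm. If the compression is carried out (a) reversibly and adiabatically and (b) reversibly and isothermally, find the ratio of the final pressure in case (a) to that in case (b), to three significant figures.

Isothermal: P_b = P₁(V₁/V₂) = 3.9×11.2.
Adiabatic: P_a = P₁(V₁/V₂)^γ = 3.9×11.2^(1.09).
P_a/P_b = (V₁/V₂)^(γ−1) = 11.2^(0.09) = 1.243.

P_adiabatic / P_isothermal ≈ 1.24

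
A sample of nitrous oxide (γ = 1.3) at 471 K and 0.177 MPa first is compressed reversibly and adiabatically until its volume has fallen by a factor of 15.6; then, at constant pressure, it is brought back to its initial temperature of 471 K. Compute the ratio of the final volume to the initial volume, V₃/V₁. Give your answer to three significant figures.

V₃/V₁ ≈ 0.0281

Adiabatic step: V₂/V₁ = 0.0641; T₂ = T₁·15.6^(0.3) = 1074 K.
Isobaric step: V₃/V₂ = T₃/T₂ = 471/1074.
V₃/V₁ = (V₂/V₁)(V₃/V₂) = 0.0641 × (471/1074) = 0.02811.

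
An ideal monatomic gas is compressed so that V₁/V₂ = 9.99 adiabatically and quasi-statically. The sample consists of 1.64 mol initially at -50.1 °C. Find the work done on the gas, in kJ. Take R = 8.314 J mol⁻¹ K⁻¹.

For a reversible adiabat TV^(γ−1) is constant, so T₂ = T₁ (V₁/V₂)^(γ−1).
γ = 5/3 for a monatomic ideal gas, so γ−1 = 2/3.
T₁ = -50.1 °C = 223 K.
T₂ = 223 × 9.99^(2/3) = 1035 K.
Q = 0, so ΔU = W_on_gas = nCᵥΔT with Cᵥ = R/(γ−1) = 12.47 J/(mol·K).
ΔU = 1.64 × 12.47 × (1035 − 223) = 16600 J.

W ≈ 16.6 kJ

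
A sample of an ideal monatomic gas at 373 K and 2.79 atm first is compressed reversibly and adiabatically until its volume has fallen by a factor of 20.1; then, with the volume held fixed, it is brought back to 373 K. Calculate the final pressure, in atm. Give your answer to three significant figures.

For a monatomic ideal gas γ = 5/3.
Adiabatic step (PV^γ = const): P₂ = 2.79×20.1^(5/3) = 414.6 atm; T₂ = 373×20.1^(2/3) = 2757 K.
Isochoric: P₃ = P₂(T₃/T₂) = 414.6 × (373/2757) = 56.08 atm.

P₃ ≈ 56.1 atm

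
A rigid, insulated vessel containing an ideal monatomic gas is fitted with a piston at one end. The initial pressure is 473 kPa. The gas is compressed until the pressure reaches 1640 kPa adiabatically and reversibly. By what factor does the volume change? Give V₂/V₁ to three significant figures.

V₂/V₁ ≈ 0.474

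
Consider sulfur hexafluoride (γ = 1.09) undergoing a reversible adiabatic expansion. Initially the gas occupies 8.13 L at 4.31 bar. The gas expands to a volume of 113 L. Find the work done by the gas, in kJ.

P₂ = P₁(V₁/V₂)^γ = 4.31×(8.13/113)^(1.09) = 0.2447 bar.
For a reversible adiabat, W_by_gas = (P₁V₁ − P₂V₂)/(γ−1).
W_by = (431000×0.00813 − 24470×0.113) / (0.09) = 8211 J.

W ≈ 8.21 kJ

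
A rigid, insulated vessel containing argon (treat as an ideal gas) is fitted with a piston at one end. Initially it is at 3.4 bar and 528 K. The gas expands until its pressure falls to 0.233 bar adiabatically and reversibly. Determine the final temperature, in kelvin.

Along an adiabat T P^((1−γ)/γ) is constant, so T₂ = T₁ (P₂/P₁)^((γ−1)/γ).
For a monatomic ideal gas γ = 5/3, so (γ−1)/γ = 2/5.
T₂ = 528 × (0.233/3.4)^(2/5) = 180.7 K.

T₂ ≈ 181 K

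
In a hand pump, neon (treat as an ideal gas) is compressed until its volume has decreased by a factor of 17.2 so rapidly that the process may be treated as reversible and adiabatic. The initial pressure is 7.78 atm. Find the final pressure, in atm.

Since PV^γ is constant along a reversible adiabat, P₂ = P₁ (V₁/V₂)^γ.
For a monatomic ideal gas γ = 5/3.
P₂ = 7.78 × 17.2^(5/3) = 891.6 atm.

P₂ ≈ 892 atm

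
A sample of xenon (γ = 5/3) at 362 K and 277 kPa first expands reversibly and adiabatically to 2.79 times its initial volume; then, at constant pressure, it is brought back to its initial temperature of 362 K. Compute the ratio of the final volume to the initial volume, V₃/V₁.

V₃/V₁ ≈ 5.53

Adiabatic step: V₂/V₁ = 2.79; T₂ = T₁·(1/2.79)^(2/3) = 182.7 K.
Isobaric step: V₃/V₂ = T₃/T₂ = 362/182.7.
V₃/V₁ = (V₂/V₁)(V₃/V₂) = 2.79 × (362/182.7) = 5.529.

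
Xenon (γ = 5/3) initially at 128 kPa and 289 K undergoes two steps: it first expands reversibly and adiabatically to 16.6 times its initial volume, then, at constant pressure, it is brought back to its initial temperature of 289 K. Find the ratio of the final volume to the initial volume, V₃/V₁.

Adiabatic step: V₂/V₁ = 16.6; T₂ = T₁·(1/16.6)^(2/3) = 44.41 K.
Isobaric step: V₃/V₂ = T₃/T₂ = 289/44.41.
V₃/V₁ = (V₂/V₁)(V₃/V₂) = 16.6 × (289/44.41) = 108.

V₃/V₁ ≈ 108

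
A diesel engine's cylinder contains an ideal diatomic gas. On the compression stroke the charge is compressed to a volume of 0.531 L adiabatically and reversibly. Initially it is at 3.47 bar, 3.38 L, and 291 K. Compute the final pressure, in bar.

Adiabatic: P₁V₁^γ = P₂V₂^γ ⇒ P₂ = P₁ (V₁/V₂)^γ.
γ = 7/5 for a diatomic ideal gas.
P₂ = 3.47 × (3.38/0.531)^(7/5) = 46.31 bar.

P₂ ≈ 46.3 bar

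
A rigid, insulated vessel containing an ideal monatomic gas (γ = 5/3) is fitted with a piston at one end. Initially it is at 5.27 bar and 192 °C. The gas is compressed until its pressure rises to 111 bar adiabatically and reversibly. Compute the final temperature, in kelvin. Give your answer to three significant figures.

T₂ ≈ 1570 K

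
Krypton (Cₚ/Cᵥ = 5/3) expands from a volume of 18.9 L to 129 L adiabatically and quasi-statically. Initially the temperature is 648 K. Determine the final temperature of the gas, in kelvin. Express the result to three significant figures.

T₂ ≈ 180 K

Adiabatic: T₁V₁^(γ−1) = T₂V₂^(γ−1) ⇒ T₂ = T₁ (V₁/V₂)^(γ−1).
T₂ = 648 × (18.9/129)^(2/3) = 180.1 K.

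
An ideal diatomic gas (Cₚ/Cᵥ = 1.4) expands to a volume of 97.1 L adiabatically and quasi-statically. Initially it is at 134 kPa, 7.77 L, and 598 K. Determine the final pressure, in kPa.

P₂ ≈ 3.90 kPa

Adiabatic: P₁V₁^γ = P₂V₂^γ ⇒ P₂ = P₁ (V₁/V₂)^γ.
P₂ = 134 × (7.77/97.1)^(1.4) = 3.905 kPa.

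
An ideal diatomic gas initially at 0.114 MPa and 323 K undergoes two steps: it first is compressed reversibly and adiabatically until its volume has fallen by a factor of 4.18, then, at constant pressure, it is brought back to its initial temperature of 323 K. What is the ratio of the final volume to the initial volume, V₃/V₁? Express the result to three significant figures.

For a diatomic ideal gas γ = 7/5.
Adiabatic step: V₂/V₁ = 0.2392; T₂ = T₁·4.18^(2/5) = 572.4 K.
Isobaric step: V₃/V₂ = T₃/T₂ = 323/572.4.
V₃/V₁ = (V₂/V₁)(V₃/V₂) = 0.2392 × (323/572.4) = 0.135.

V₃/V₁ ≈ 0.135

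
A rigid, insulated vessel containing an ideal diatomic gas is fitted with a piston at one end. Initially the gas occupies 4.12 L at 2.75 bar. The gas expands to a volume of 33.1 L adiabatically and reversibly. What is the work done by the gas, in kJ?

γ = 7/5 for a diatomic ideal gas.
P₂ = P₁(V₁/V₂)^γ = 2.75×(4.12/33.1)^(7/5) = 0.1487 bar.
For a reversible adiabat, W_by_gas = (P₁V₁ − P₂V₂)/(γ−1).
W_by = (275000×0.00412 − 14870×0.0331) / (2/5) = 1602 J.

W ≈ 1.60 kJ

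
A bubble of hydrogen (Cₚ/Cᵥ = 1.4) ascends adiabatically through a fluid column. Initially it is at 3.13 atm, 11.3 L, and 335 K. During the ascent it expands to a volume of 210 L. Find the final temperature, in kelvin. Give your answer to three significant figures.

T₂ ≈ 104 K

Adiabatic: T₁V₁^(γ−1) = T₂V₂^(γ−1) ⇒ T₂ = T₁ (V₁/V₂)^(γ−1).
T₂ = 335 × (11.3/210)^(0.4) = 104.1 K.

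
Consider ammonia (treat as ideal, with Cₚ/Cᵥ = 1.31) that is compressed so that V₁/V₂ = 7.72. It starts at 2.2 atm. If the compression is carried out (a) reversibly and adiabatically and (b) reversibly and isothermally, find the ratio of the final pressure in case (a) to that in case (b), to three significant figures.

Isothermal: P_b = P₁(V₁/V₂) = 2.2×7.72.
Adiabatic: P_a = P₁(V₁/V₂)^γ = 2.2×7.72^(1.31).
P_a/P_b = (V₁/V₂)^(γ−1) = 7.72^(0.31) = 1.884.

P_adiabatic / P_isothermal ≈ 1.88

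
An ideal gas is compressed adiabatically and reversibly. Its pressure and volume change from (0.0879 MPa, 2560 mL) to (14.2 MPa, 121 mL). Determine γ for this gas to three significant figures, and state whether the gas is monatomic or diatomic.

γ ≈ 1.67; monatomic

PV^γ = const ⇒ γ = ln(P₂/P₁) / ln(V₁/V₂).
γ = ln(14.2/0.0879) / ln(2560/121) = 1.666.
γ ≈ 1.67 is close to 5/3, so the gas is monatomic.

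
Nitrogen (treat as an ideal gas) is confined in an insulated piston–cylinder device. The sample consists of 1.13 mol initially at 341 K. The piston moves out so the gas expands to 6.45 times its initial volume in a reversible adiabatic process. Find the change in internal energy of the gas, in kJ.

Adiabatic: T₁V₁^(γ−1) = T₂V₂^(γ−1) ⇒ T₂ = T₁ (V₁/V₂)^(γ−1).
γ = 7/5 for a diatomic ideal gas, so γ−1 = 2/5.
T₂ = 341 × (1/6.45)^(2/5) = 161.8 K.
Q = 0, so ΔU = W_on_gas = nCᵥΔT with Cᵥ = R/(γ−1) = 20.79 J/(mol·K).
ΔU = 1.13 × 20.79 × (161.8 − 341) = -4209 J.

ΔU ≈ -4.21 kJ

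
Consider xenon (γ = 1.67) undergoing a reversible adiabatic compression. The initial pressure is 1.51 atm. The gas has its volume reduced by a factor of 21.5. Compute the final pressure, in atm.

Since PV^γ is constant along a reversible adiabat, P₂ = P₁ (V₁/V₂)^γ.
P₂ = 1.51 × 21.5^(1.67) = 253.6 atm.

P₂ ≈ 254 atm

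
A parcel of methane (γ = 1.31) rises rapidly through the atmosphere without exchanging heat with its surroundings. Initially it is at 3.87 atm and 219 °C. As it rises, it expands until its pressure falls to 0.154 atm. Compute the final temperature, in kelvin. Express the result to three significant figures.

T₂ ≈ 229 K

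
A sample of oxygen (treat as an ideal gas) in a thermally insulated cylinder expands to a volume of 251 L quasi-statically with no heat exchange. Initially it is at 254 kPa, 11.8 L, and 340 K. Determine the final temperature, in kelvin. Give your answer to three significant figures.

T₂ ≈ 100 K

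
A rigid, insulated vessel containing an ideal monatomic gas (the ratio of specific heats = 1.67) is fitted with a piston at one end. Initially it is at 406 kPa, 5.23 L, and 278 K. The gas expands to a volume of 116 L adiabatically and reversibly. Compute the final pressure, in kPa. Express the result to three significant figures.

Since PV^γ is constant along a reversible adiabat, P₂ = P₁ (V₁/V₂)^γ.
P₂ = 406 × (5.23/116)^(1.67) = 2.295 kPa.

P₂ ≈ 2.29 kPa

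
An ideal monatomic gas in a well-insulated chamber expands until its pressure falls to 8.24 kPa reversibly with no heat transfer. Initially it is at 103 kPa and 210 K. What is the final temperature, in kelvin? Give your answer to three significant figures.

Along an adiabat T P^((1−γ)/γ) is constant, so T₂ = T₁ (P₂/P₁)^((γ−1)/γ).
For a monatomic ideal gas γ = 5/3, so (γ−1)/γ = 2/5.
T₂ = 210 × (8.24/103)^(2/5) = 76.46 K.

T₂ ≈ 76.5 K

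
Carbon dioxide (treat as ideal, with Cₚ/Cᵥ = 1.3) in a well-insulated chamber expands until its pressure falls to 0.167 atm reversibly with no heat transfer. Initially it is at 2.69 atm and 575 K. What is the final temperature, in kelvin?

T₂ ≈ 303 K

Along an adiabat T P^((1−γ)/γ) is constant, so T₂ = T₁ (P₂/P₁)^((γ−1)/γ).
T₂ = 575 × (0.167/2.69)^(0.231) = 302.8 K.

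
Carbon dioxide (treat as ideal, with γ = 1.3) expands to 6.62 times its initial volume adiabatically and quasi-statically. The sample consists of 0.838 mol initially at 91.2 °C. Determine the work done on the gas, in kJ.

W ≈ -3.66 kJ

Adiabatic: T₁V₁^(γ−1) = T₂V₂^(γ−1) ⇒ T₂ = T₁ (V₁/V₂)^(γ−1).
T₁ = 91.2 °C = 364.3 K.
T₂ = 364.3 × (1/6.62)^(0.3) = 206.7 K.
Q = 0, so ΔU = W_on_gas = nCᵥΔT with Cᵥ = R/(γ−1) = 27.71 J/(mol·K).
ΔU = 0.838 × 27.71 × (206.7 − 364.3) = -3662 J.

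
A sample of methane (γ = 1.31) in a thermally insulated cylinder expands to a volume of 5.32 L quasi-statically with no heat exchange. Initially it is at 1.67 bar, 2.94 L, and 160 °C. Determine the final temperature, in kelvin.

T₂ ≈ 360 K

For a reversible adiabat TV^(γ−1) is constant, so T₂ = T₁ (V₁/V₂)^(γ−1).
T₁ = 160 °C = 433.1 K.
T₂ = 433.1 × (2.94/5.32)^(0.31) = 360.4 K.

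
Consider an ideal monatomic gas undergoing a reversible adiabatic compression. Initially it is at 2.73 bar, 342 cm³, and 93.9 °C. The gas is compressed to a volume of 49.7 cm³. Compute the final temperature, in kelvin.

For a reversible adiabat TV^(γ−1) is constant, so T₂ = T₁ (V₁/V₂)^(γ−1).
γ = 5/3 for a monatomic ideal gas.
T₁ = 93.9 °C = 367 K.
T₂ = 367 × (342/49.7)^(2/3) = 1328 K.

T₂ ≈ 1330 K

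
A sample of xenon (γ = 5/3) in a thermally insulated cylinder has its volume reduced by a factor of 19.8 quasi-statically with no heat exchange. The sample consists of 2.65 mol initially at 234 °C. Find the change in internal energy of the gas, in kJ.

Adiabatic: T₁V₁^(γ−1) = T₂V₂^(γ−1) ⇒ T₂ = T₁ (V₁/V₂)^(γ−1).
T₁ = 234 °C = 507.1 K.
T₂ = 507.1 × 19.8^(2/3) = 3712 K.
Q = 0, so ΔU = W_on_gas = nCᵥΔT with Cᵥ = R/(γ−1) = 12.47 J/(mol·K).
ΔU = 2.65 × 12.47 × (3712 − 507.1) = 105900 J.

ΔU ≈ 106 kJ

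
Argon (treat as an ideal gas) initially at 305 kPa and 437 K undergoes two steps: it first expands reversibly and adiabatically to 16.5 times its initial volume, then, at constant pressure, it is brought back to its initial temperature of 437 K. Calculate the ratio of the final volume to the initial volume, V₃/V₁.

V₃/V₁ ≈ 107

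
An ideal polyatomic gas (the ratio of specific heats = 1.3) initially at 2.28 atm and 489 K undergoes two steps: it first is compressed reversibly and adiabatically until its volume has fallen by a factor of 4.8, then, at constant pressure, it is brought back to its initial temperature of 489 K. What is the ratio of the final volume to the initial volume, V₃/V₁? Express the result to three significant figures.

V₃/V₁ ≈ 0.130

Adiabatic step: V₂/V₁ = 0.2083; T₂ = T₁·4.8^(0.3) = 782.9 K.
Isobaric step: V₃/V₂ = T₃/T₂ = 489/782.9.
V₃/V₁ = (V₂/V₁)(V₃/V₂) = 0.2083 × (489/782.9) = 0.1301.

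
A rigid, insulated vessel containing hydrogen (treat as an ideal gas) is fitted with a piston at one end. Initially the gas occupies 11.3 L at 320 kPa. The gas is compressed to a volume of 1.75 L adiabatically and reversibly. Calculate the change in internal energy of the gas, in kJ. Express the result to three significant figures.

ΔU ≈ 10.0 kJ

γ = 7/5 for a diatomic ideal gas.
P₂ = P₁(V₁/V₂)^γ = 320×(11.3/1.75)^(7/5) = 4357 kPa.
For a reversible adiabat, W_by_gas = (P₁V₁ − P₂V₂)/(γ−1).
W_by = (320000×0.0113 − 4.357×10^6×0.00175) / (2/5) = -10020 J.
Q = 0 ⇒ ΔU = −W_by = 10020 J.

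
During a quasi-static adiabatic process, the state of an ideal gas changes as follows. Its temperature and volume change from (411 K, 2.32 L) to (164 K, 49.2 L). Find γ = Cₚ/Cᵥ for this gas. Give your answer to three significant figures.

TV^(γ−1) = const ⇒ γ − 1 = ln(T₂/T₁) / ln(V₁/V₂).
γ = 1 + ln(164/411) / ln(2.32/49.2) = 1.301.

γ ≈ 1.30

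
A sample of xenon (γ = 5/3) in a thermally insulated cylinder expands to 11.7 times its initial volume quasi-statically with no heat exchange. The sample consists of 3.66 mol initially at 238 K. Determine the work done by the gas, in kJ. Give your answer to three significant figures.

W ≈ 8.76 kJ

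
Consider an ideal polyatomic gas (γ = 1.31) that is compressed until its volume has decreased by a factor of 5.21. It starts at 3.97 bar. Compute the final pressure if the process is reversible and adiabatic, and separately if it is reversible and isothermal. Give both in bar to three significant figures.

Isothermal: P₂ = P₁(V₁/V₂) = 3.97×5.21 = 20.68 bar.
Adiabatic: P₂ = P₁(V₁/V₂)^γ = 3.97×5.21^(1.31) = 34.5 bar.

adiabatic: 34.5 bar; isothermal: 20.7 bar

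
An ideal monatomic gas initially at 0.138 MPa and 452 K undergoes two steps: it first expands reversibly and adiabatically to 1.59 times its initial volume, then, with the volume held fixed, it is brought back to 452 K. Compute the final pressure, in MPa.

P₃ ≈ 0.0868 MPa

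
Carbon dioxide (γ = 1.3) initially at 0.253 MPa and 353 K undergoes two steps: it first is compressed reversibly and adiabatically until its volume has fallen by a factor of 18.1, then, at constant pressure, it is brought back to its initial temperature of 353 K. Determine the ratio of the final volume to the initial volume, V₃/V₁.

V₃/V₁ ≈ 0.0232

Adiabatic step: V₂/V₁ = 0.05525; T₂ = T₁·18.1^(0.3) = 841.5 K.
Isobaric step: V₃/V₂ = T₃/T₂ = 353/841.5.
V₃/V₁ = (V₂/V₁)(V₃/V₂) = 0.05525 × (353/841.5) = 0.02317.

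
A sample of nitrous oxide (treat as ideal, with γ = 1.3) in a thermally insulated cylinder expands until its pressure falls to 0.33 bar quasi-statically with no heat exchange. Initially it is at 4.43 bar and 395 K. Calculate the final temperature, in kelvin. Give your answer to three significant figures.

Adiabatic: T₂/T₁ = (P₂/P₁)^((γ−1)/γ).
T₂ = 395 × (0.33/4.43)^(0.231) = 216.9 K.

T₂ ≈ 217 K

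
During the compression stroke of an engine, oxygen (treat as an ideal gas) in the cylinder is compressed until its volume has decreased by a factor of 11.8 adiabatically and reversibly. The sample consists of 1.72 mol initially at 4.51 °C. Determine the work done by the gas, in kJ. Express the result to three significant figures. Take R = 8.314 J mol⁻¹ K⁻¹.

W ≈ -16.7 kJ

For a reversible adiabat TV^(γ−1) is constant, so T₂ = T₁ (V₁/V₂)^(γ−1).
γ = 7/5 for a diatomic ideal gas, so γ−1 = 2/5.
T₁ = 4.51 °C = 277.7 K.
T₂ = 277.7 × 11.8^(2/5) = 745.2 K.
Q = 0, so ΔU = W_on_gas = nCᵥΔT with Cᵥ = R/(γ−1) = 20.79 J/(mol·K).
ΔU = 1.72 × 20.79 × (745.2 − 277.7) = 16710 J.
Work done by the gas = −ΔU = -16710 J.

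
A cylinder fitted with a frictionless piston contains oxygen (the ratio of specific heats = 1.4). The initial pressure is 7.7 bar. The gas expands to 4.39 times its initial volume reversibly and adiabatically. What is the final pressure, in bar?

Adiabatic: P₁V₁^γ = P₂V₂^γ ⇒ P₂ = P₁ (V₁/V₂)^γ.
P₂ = 7.7 × (1/4.39)^(1.4) = 0.9706 bar.

P₂ ≈ 0.971 bar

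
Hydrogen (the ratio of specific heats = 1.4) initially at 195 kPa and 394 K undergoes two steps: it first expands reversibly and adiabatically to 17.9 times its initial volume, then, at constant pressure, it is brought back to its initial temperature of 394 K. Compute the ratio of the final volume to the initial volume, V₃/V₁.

Adiabatic step: V₂/V₁ = 17.9; T₂ = T₁·(1/17.9)^(0.4) = 124.3 K.
Isobaric step: V₃/V₂ = T₃/T₂ = 394/124.3.
V₃/V₁ = (V₂/V₁)(V₃/V₂) = 17.9 × (394/124.3) = 56.75.

V₃/V₁ ≈ 56.8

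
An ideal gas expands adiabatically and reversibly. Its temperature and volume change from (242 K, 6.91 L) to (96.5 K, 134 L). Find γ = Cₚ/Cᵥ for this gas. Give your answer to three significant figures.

TV^(γ−1) = const ⇒ γ − 1 = ln(T₂/T₁) / ln(V₁/V₂).
γ = 1 + ln(96.5/242) / ln(6.91/134) = 1.31.

γ ≈ 1.31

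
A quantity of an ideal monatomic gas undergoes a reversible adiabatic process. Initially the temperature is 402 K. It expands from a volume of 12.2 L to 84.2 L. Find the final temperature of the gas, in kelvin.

Adiabatic: T₁V₁^(γ−1) = T₂V₂^(γ−1) ⇒ T₂ = T₁ (V₁/V₂)^(γ−1).
For a monatomic ideal gas γ = 5/3, so γ−1 = 2/3.
T₂ = 402 × (12.2/84.2)^(2/3) = 110.9 K.

T₂ ≈ 111 K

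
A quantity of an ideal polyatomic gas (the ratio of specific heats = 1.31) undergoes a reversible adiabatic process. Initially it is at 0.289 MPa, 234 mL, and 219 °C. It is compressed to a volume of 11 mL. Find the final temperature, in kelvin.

Adiabatic: T₁V₁^(γ−1) = T₂V₂^(γ−1) ⇒ T₂ = T₁ (V₁/V₂)^(γ−1).
T₁ = 219 °C = 492.1 K.
T₂ = 492.1 × (234/11)^(0.31) = 1270 K.

T₂ ≈ 1270 K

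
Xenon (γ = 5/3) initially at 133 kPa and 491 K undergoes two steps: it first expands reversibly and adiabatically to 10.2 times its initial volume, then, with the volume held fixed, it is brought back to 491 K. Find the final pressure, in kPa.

Adiabatic step (PV^γ = const): P₂ = 133×(1/10.2)^(5/3) = 2.772 kPa; T₂ = 491×(1/10.2)^(2/3) = 104.4 K.
Isochoric: P₃ = P₂(T₃/T₂) = 2.772 × (491/104.4) = 13.04 kPa.

P₃ ≈ 13.0 kPa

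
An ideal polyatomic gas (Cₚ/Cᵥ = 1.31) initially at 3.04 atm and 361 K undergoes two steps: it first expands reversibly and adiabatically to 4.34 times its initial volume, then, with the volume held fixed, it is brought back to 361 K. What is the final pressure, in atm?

P₃ ≈ 0.700 atm

Adiabatic step (PV^γ = const): P₂ = 3.04×(1/4.34)^(1.31) = 0.4444 atm; T₂ = 361×(1/4.34)^(0.31) = 229 K.
Isochoric: P₃ = P₂(T₃/T₂) = 0.4444 × (361/229) = 0.7005 atm.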